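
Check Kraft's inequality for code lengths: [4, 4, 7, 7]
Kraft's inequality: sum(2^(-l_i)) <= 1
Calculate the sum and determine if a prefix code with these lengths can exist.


Sum = 2^(-4) + 2^(-4) + 2^(-7) + 2^(-7)
    = 0.0625 + 0.0625 + 0.0078125 + 0.0078125
    = 18/128 = 0.140625
Since 0.140625 <= 1, Kraft's inequality IS satisfied.
A prefix code with these lengths CAN exist.

Kraft sum = 0.140625. Satisfied.


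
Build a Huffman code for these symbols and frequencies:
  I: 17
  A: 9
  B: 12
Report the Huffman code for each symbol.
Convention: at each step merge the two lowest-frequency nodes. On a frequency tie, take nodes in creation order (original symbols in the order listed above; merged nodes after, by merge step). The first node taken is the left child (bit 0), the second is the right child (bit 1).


Huffman tree construction:
Step 1: Merge A(9) + B(12) = 21
Step 2: Merge I(17) + (A+B)(21) = 38
Read each symbol's code off the tree from the root (left child = 0, right child = 1).

Codes:
  I: 0 (length 1)
  A: 10 (length 2)
  B: 11 (length 2)
Average code length: 59/38 = 1.5526 bits/symbol


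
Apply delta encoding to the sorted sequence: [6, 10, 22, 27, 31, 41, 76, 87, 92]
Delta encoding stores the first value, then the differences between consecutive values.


First value: 6
Deltas:
  10 - 6 = 4
  22 - 10 = 12
  27 - 22 = 5
  31 - 27 = 4
  41 - 31 = 10
  76 - 41 = 35
  87 - 76 = 11
  92 - 87 = 5


Delta encoded: [6, 4, 12, 5, 4, 10, 35, 11, 5]


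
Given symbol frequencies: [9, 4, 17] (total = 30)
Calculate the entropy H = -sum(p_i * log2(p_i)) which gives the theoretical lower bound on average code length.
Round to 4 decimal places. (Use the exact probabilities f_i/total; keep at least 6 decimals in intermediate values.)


Per-symbol terms -p_i * log2(p_i) with p_i = f_i/30:
  p = 9/30 = 0.300000: log2(p) = -1.736966, -p*log2(p) = 0.521090
  p = 4/30 = 0.133333: log2(p) = -2.906891, -p*log2(p) = 0.387585
  p = 17/30 = 0.566667: log2(p) = -0.819428, -p*log2(p) = 0.464342
H = 0.521090 + 0.387585 + 0.464342 = 1.373017

H = 1.373 bits/symbol


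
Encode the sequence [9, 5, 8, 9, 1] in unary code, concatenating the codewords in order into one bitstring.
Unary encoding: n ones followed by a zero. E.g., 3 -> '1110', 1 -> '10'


Encode each number as n ones followed by a terminating 0:
  9 -> 1111111110 (10 bits)
  5 -> 111110 (6 bits)
  8 -> 111111110 (9 bits)
  9 -> 1111111110 (10 bits)
  1 -> 10 (2 bits)
Total length = 10 + 6 + 9 + 10 + 2 = 37 bits.

Unary([9, 5, 8, 9, 1]) = 1111111110111110111111110111111111010 (37 bits)


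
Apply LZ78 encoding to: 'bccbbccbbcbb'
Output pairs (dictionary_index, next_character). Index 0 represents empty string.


LZ78 encoding steps:
Dictionary: {0: ''}
Step 1: w='' (idx 0), next='b' -> output (0, 'b'), add 'b' as idx 1
Step 2: w='' (idx 0), next='c' -> output (0, 'c'), add 'c' as idx 2
Step 3: w='c' (idx 2), next='b' -> output (2, 'b'), add 'cb' as idx 3
Step 4: w='b' (idx 1), next='c' -> output (1, 'c'), add 'bc' as idx 4
Step 5: w='cb' (idx 3), next='b' -> output (3, 'b'), add 'cbb' as idx 5
Step 6: w='cbb' (idx 5), end of input -> output (5, '')


Encoded: [(0, 'b'), (0, 'c'), (2, 'b'), (1, 'c'), (3, 'b'), (5, '')]


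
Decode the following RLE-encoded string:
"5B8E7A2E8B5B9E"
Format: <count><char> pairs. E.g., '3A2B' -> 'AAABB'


Expanding each <count><char> pair:
  5B -> 'BBBBB'
  8E -> 'EEEEEEEE'
  7A -> 'AAAAAAA'
  2E -> 'EE'
  8B -> 'BBBBBBBB'
  5B -> 'BBBBB'
  9E -> 'EEEEEEEEE'

Decoded = BBBBBEEEEEEEEAAAAAAAEEBBBBBBBBBBBBBEEEEEEEEE


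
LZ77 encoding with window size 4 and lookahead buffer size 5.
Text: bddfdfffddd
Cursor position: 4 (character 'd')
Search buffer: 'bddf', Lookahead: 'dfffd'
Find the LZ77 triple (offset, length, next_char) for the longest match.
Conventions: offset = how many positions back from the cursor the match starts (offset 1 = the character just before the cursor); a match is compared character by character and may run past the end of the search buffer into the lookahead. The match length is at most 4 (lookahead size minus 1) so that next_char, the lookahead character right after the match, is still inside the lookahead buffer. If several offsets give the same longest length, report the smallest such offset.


Try each offset into the search buffer:
  offset=1 (pos 3, char 'f'): match length 0
  offset=2 (pos 2, char 'd'): match length 2
  offset=3 (pos 1, char 'd'): match length 1
  offset=4 (pos 0, char 'b'): match length 0
Longest match has length 2 at offset 2.
next_char = character at position 4 + 2 = 6 -> 'f'

Best match: offset=2, length=2 (matching 'df' starting at position 2)
LZ77 triple: (2, 2, 'f')


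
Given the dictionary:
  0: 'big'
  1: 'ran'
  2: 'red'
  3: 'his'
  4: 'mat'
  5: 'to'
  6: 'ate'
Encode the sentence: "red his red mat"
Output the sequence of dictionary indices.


Look up each word in the dictionary:
  'red' -> 2
  'his' -> 3
  'red' -> 2
  'mat' -> 4

Encoded: [2, 3, 2, 4]


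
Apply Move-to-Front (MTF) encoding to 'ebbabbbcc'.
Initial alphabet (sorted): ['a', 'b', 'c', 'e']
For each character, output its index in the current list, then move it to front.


MTF encoding:
'e': index 3 in ['a', 'b', 'c', 'e'] -> ['e', 'a', 'b', 'c']
'b': index 2 in ['e', 'a', 'b', 'c'] -> ['b', 'e', 'a', 'c']
'b': index 0 in ['b', 'e', 'a', 'c'] -> ['b', 'e', 'a', 'c']
'a': index 2 in ['b', 'e', 'a', 'c'] -> ['a', 'b', 'e', 'c']
'b': index 1 in ['a', 'b', 'e', 'c'] -> ['b', 'a', 'e', 'c']
'b': index 0 in ['b', 'a', 'e', 'c'] -> ['b', 'a', 'e', 'c']
'b': index 0 in ['b', 'a', 'e', 'c'] -> ['b', 'a', 'e', 'c']
'c': index 3 in ['b', 'a', 'e', 'c'] -> ['c', 'b', 'a', 'e']
'c': index 0 in ['c', 'b', 'a', 'e'] -> ['c', 'b', 'a', 'e']


Output: [3, 2, 0, 2, 1, 0, 0, 3, 0]


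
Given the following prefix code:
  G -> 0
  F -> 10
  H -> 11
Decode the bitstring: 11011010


Decoding step by step:
Bits 11 -> H
Bits 0 -> G
Bits 11 -> H
Bits 0 -> G
Bits 10 -> F


Decoded message: HGHGF


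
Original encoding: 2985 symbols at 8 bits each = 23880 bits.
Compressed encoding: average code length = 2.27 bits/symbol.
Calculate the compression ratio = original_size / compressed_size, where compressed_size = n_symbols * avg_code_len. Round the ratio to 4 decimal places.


original_size = n_symbols * orig_bits = 2985 * 8 = 23880 bits
compressed_size = n_symbols * avg_code_len = 2985 * 2.27 = 6775.95 bits
ratio = original_size / compressed_size = 23880 / 6775.95 = 3.5242

Compression ratio = 3.5242


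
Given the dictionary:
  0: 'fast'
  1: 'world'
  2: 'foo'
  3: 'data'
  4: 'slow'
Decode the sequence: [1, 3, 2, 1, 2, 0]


Look up each index in the dictionary:
  1 -> 'world'
  3 -> 'data'
  2 -> 'foo'
  1 -> 'world'
  2 -> 'foo'
  0 -> 'fast'

Decoded: "world data foo world foo fast"


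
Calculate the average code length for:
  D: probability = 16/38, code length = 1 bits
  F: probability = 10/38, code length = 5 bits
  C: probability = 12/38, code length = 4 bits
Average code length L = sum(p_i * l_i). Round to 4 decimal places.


Weighted contributions p_i * l_i:
  D: (16/38) * 1 = 16/38
  F: (10/38) * 5 = 50/38
  C: (12/38) * 4 = 48/38
Sum = (16 + 50 + 48)/38 = 114/38

L = 114/38 = 3.0000 bits/symbol


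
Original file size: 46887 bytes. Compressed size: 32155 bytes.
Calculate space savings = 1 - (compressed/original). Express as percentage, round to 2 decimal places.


ratio = compressed/original = 32155/46887 = 0.685798
savings = 1 - ratio = 1 - 0.685798 = 0.314202
as a percentage: 0.314202 * 100 = 31.42%

Space savings = 1 - 32155/46887 = 31.42%


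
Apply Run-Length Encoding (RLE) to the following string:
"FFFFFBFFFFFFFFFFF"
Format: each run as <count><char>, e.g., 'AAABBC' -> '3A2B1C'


Scanning runs left to right:
  i=0: run of 'F' x 5 -> '5F'
  i=5: run of 'B' x 1 -> '1B'
  i=6: run of 'F' x 11 -> '11F'

RLE = 5F1B11F


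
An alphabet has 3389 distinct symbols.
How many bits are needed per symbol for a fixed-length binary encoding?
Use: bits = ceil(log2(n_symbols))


log2(3389) = 11.7266
Bracket: 2^11 = 2048 < 3389 <= 2^12 = 4096
So ceil(log2(3389)) = 12

bits = ceil(log2(3389)) = ceil(11.7266) = 12 bits


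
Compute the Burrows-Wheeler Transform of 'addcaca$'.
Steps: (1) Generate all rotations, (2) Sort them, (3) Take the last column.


Rotations (sorted):
  0: $addcaca -> last char: a
  1: a$addcac -> last char: c
  2: aca$addc -> last char: c
  3: addcaca$ -> last char: $
  4: ca$addca -> last char: a
  5: caca$add -> last char: d
  6: dcaca$ad -> last char: d
  7: ddcaca$a -> last char: a


BWT = acc$adda


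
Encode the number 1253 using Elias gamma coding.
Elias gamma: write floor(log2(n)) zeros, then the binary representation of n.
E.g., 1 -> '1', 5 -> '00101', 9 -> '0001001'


num_bits = floor(log2(1253)) + 1 = 11
leading_zeros = num_bits - 1 = 10
binary(1253) = 10011100101

Elias gamma(1253) = '0000000000' + '10011100101' = 000000000010011100101 (21 bits)


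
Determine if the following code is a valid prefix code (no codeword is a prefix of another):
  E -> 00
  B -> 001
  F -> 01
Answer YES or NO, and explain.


Checking each pair (does one codeword prefix another?):
  E='00' vs B='001': prefix -- VIOLATION

NO -- this is NOT a valid prefix code. E (00) is a prefix of B (001).


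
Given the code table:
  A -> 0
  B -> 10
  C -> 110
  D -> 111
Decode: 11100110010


Decoding:
111 -> D
0 -> A
0 -> A
110 -> C
0 -> A
10 -> B


Result: DAACAB


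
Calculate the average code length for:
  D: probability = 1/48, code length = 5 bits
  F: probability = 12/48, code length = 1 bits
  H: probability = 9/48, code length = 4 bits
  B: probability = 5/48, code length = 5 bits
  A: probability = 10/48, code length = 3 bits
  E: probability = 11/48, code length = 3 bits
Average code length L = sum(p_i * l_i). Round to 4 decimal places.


Weighted contributions p_i * l_i:
  D: (1/48) * 5 = 5/48
  F: (12/48) * 1 = 12/48
  H: (9/48) * 4 = 36/48
  B: (5/48) * 5 = 25/48
  A: (10/48) * 3 = 30/48
  E: (11/48) * 3 = 33/48
Sum = (5 + 12 + 36 + 25 + 30 + 33)/48 = 141/48

L = 141/48 = 2.9375 bits/symbol


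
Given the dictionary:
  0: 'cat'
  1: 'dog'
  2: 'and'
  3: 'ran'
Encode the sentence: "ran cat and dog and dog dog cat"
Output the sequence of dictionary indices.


Look up each word in the dictionary:
  'ran' -> 3
  'cat' -> 0
  'and' -> 2
  'dog' -> 1
  'and' -> 2
  'dog' -> 1
  'dog' -> 1
  'cat' -> 0

Encoded: [3, 0, 2, 1, 2, 1, 1, 0]


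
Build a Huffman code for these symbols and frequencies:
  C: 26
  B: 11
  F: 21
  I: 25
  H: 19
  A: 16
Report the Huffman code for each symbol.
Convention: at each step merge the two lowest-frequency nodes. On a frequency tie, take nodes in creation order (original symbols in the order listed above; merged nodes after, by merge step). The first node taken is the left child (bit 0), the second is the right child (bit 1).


Huffman tree construction:
Step 1: Merge B(11) + A(16) = 27
Step 2: Merge H(19) + F(21) = 40
Step 3: Merge I(25) + C(26) = 51
Step 4: Merge (B+A)(27) + (H+F)(40) = 67
Step 5: Merge (I+C)(51) + ((B+A)+(H+F))(67) = 118
Read each symbol's code off the tree from the root (left child = 0, right child = 1).

Codes:
  C: 01 (length 2)
  B: 100 (length 3)
  F: 111 (length 3)
  I: 00 (length 2)
  H: 110 (length 3)
  A: 101 (length 3)
Average code length: 303/118 = 2.5678 bits/symbol


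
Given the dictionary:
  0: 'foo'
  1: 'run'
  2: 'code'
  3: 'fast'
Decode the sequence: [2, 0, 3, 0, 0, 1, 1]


Look up each index in the dictionary:
  2 -> 'code'
  0 -> 'foo'
  3 -> 'fast'
  0 -> 'foo'
  0 -> 'foo'
  1 -> 'run'
  1 -> 'run'

Decoded: "code foo fast foo foo run run"


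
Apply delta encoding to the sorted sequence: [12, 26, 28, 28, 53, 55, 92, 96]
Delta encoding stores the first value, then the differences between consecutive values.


First value: 12
Deltas:
  26 - 12 = 14
  28 - 26 = 2
  28 - 28 = 0
  53 - 28 = 25
  55 - 53 = 2
  92 - 55 = 37
  96 - 92 = 4


Delta encoded: [12, 14, 2, 0, 25, 2, 37, 4]


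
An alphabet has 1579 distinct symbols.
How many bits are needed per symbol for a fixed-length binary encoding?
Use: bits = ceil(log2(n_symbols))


log2(1579) = 10.6248
Bracket: 2^10 = 1024 < 1579 <= 2^11 = 2048
So ceil(log2(1579)) = 11

bits = ceil(log2(1579)) = ceil(10.6248) = 11 bits


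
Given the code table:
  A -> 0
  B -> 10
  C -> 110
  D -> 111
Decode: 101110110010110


Decoding:
10 -> B
111 -> D
0 -> A
110 -> C
0 -> A
10 -> B
110 -> C


Result: BDACABC


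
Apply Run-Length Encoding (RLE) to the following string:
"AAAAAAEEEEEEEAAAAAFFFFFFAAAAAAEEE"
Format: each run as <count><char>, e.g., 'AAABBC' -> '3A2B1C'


Scanning runs left to right:
  i=0: run of 'A' x 6 -> '6A'
  i=6: run of 'E' x 7 -> '7E'
  i=13: run of 'A' x 5 -> '5A'
  i=18: run of 'F' x 6 -> '6F'
  i=24: run of 'A' x 6 -> '6A'
  i=30: run of 'E' x 3 -> '3E'

RLE = 6A7E5A6F6A3E


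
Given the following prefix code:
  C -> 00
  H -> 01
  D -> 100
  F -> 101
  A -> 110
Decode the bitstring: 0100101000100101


Decoding step by step:
Bits 01 -> H
Bits 00 -> C
Bits 101 -> F
Bits 00 -> C
Bits 01 -> H
Bits 00 -> C
Bits 101 -> F


Decoded message: HCFCHCF


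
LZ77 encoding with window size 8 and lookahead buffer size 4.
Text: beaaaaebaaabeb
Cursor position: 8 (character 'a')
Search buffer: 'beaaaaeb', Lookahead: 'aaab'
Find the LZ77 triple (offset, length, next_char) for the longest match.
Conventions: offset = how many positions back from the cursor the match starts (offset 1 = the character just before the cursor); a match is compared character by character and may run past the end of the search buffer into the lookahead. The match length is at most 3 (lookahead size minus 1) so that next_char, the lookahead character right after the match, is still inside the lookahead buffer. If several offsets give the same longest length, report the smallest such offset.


Try each offset into the search buffer:
  offset=1 (pos 7, char 'b'): match length 0
  offset=2 (pos 6, char 'e'): match length 0
  offset=3 (pos 5, char 'a'): match length 1
  offset=4 (pos 4, char 'a'): match length 2
  offset=5 (pos 3, char 'a'): match length 3
  offset=6 (pos 2, char 'a'): match length 3
  offset=7 (pos 1, char 'e'): match length 0
  offset=8 (pos 0, char 'b'): match length 0
Longest match has length 3, found at offsets 5, 6; take the smallest, offset 5.
next_char = character at position 8 + 3 = 11 -> 'b'

Best match: offset=5, length=3 (matching 'aaa' starting at position 3)
LZ77 triple: (5, 3, 'b')


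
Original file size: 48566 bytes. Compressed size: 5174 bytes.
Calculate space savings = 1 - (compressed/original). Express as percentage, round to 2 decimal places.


ratio = compressed/original = 5174/48566 = 0.106535
savings = 1 - ratio = 1 - 0.106535 = 0.893465
as a percentage: 0.893465 * 100 = 89.35%

Space savings = 1 - 5174/48566 = 89.35%


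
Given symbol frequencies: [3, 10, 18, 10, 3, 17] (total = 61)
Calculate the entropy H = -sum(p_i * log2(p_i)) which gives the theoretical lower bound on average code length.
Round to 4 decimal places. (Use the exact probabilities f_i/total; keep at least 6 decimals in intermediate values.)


Per-symbol terms -p_i * log2(p_i) with p_i = f_i/61:
  p = 3/61 = 0.049180: log2(p) = -4.345775, -p*log2(p) = 0.213727
  p = 10/61 = 0.163934: log2(p) = -2.608809, -p*log2(p) = 0.427674
  p = 18/61 = 0.295082: log2(p) = -1.760812, -p*log2(p) = 0.519584
  p = 10/61 = 0.163934: log2(p) = -2.608809, -p*log2(p) = 0.427674
  p = 3/61 = 0.049180: log2(p) = -4.345775, -p*log2(p) = 0.213727
  p = 17/61 = 0.278689: log2(p) = -1.843274, -p*log2(p) = 0.513699
H = 0.213727 + 0.427674 + 0.519584 + 0.427674 + 0.213727 + 0.513699 = 2.316085

H = 2.3161 bits/symbol


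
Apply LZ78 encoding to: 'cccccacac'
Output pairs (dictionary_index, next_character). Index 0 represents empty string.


LZ78 encoding steps:
Dictionary: {0: ''}
Step 1: w='' (idx 0), next='c' -> output (0, 'c'), add 'c' as idx 1
Step 2: w='c' (idx 1), next='c' -> output (1, 'c'), add 'cc' as idx 2
Step 3: w='cc' (idx 2), next='a' -> output (2, 'a'), add 'cca' as idx 3
Step 4: w='c' (idx 1), next='a' -> output (1, 'a'), add 'ca' as idx 4
Step 5: w='c' (idx 1), end of input -> output (1, '')


Encoded: [(0, 'c'), (1, 'c'), (2, 'a'), (1, 'a'), (1, '')]


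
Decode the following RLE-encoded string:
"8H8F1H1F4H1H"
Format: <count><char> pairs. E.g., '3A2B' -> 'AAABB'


Expanding each <count><char> pair:
  8H -> 'HHHHHHHH'
  8F -> 'FFFFFFFF'
  1H -> 'H'
  1F -> 'F'
  4H -> 'HHHH'
  1H -> 'H'

Decoded = HHHHHHHHFFFFFFFFHFHHHHH


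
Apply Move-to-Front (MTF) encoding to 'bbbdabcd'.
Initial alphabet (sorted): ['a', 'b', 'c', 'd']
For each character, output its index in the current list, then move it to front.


MTF encoding:
'b': index 1 in ['a', 'b', 'c', 'd'] -> ['b', 'a', 'c', 'd']
'b': index 0 in ['b', 'a', 'c', 'd'] -> ['b', 'a', 'c', 'd']
'b': index 0 in ['b', 'a', 'c', 'd'] -> ['b', 'a', 'c', 'd']
'd': index 3 in ['b', 'a', 'c', 'd'] -> ['d', 'b', 'a', 'c']
'a': index 2 in ['d', 'b', 'a', 'c'] -> ['a', 'd', 'b', 'c']
'b': index 2 in ['a', 'd', 'b', 'c'] -> ['b', 'a', 'd', 'c']
'c': index 3 in ['b', 'a', 'd', 'c'] -> ['c', 'b', 'a', 'd']
'd': index 3 in ['c', 'b', 'a', 'd'] -> ['d', 'c', 'b', 'a']


Output: [1, 0, 0, 3, 2, 2, 3, 3]


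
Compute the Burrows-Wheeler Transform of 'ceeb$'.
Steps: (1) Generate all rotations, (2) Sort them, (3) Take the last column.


Rotations (sorted):
  0: $ceeb -> last char: b
  1: b$cee -> last char: e
  2: ceeb$ -> last char: $
  3: eb$ce -> last char: e
  4: eeb$c -> last char: c


BWT = be$ec


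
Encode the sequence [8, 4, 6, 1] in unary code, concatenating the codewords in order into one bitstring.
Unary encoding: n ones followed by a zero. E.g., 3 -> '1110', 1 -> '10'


Encode each number as n ones followed by a terminating 0:
  8 -> 111111110 (9 bits)
  4 -> 11110 (5 bits)
  6 -> 1111110 (7 bits)
  1 -> 10 (2 bits)
Total length = 9 + 5 + 7 + 2 = 23 bits.

Unary([8, 4, 6, 1]) = 11111111011110111111010 (23 bits)


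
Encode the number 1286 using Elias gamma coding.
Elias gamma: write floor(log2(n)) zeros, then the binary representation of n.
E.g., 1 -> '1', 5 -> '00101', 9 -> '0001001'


num_bits = floor(log2(1286)) + 1 = 11
leading_zeros = num_bits - 1 = 10
binary(1286) = 10100000110

Elias gamma(1286) = '0000000000' + '10100000110' = 000000000010100000110 (21 bits)


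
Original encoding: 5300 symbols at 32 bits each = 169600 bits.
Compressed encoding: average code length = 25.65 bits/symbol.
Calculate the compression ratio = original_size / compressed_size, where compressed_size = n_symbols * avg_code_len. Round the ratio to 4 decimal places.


original_size = n_symbols * orig_bits = 5300 * 32 = 169600 bits
compressed_size = n_symbols * avg_code_len = 5300 * 25.65 = 135945.0 bits
ratio = original_size / compressed_size = 169600 / 135945.0 = 1.2476

Compression ratio = 1.2476


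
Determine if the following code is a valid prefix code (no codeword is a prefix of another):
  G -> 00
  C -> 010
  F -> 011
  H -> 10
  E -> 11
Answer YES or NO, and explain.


Checking each pair (does one codeword prefix another?):
  G='00' vs C='010': no prefix
  G='00' vs F='011': no prefix
  G='00' vs H='10': no prefix
  G='00' vs E='11': no prefix
  C='010' vs G='00': no prefix
  C='010' vs F='011': no prefix
  C='010' vs H='10': no prefix
  C='010' vs E='11': no prefix
  F='011' vs G='00': no prefix
  F='011' vs C='010': no prefix
  F='011' vs H='10': no prefix
  F='011' vs E='11': no prefix
  H='10' vs G='00': no prefix
  H='10' vs C='010': no prefix
  H='10' vs F='011': no prefix
  H='10' vs E='11': no prefix
  E='11' vs G='00': no prefix
  E='11' vs C='010': no prefix
  E='11' vs F='011': no prefix
  E='11' vs H='10': no prefix
No violation found over all pairs.

YES -- this is a valid prefix code. No codeword is a prefix of any other codeword.


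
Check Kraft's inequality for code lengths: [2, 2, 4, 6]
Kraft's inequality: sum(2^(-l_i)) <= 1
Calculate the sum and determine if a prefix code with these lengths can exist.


Sum = 2^(-2) + 2^(-2) + 2^(-4) + 2^(-6)
    = 0.25 + 0.25 + 0.0625 + 0.015625
    = 37/64 = 0.578125
Since 0.578125 <= 1, Kraft's inequality IS satisfied.
A prefix code with these lengths CAN exist.

Kraft sum = 0.578125. Satisfied.


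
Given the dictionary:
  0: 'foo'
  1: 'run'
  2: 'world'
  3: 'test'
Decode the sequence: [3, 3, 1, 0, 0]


Look up each index in the dictionary:
  3 -> 'test'
  3 -> 'test'
  1 -> 'run'
  0 -> 'foo'
  0 -> 'foo'

Decoded: "test test run foo foo"


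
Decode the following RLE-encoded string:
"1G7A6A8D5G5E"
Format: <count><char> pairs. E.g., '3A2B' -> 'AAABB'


Expanding each <count><char> pair:
  1G -> 'G'
  7A -> 'AAAAAAA'
  6A -> 'AAAAAA'
  8D -> 'DDDDDDDD'
  5G -> 'GGGGG'
  5E -> 'EEEEE'

Decoded = GAAAAAAAAAAAAADDDDDDDDGGGGGEEEEE


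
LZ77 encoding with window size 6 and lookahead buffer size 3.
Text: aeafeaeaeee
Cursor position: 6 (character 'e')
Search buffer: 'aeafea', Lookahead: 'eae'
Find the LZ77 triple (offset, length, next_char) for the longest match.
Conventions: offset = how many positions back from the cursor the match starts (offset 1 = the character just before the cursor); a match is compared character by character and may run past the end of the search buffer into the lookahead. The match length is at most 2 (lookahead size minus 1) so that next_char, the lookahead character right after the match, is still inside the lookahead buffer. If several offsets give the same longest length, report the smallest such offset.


Try each offset into the search buffer:
  offset=1 (pos 5, char 'a'): match length 0
  offset=2 (pos 4, char 'e'): match length 2
  offset=3 (pos 3, char 'f'): match length 0
  offset=4 (pos 2, char 'a'): match length 0
  offset=5 (pos 1, char 'e'): match length 2
  offset=6 (pos 0, char 'a'): match length 0
Longest match has length 2, found at offsets 2, 5; take the smallest, offset 2.
next_char = character at position 6 + 2 = 8 -> 'e'

Best match: offset=2, length=2 (matching 'ea' starting at position 4)
LZ77 triple: (2, 2, 'e')


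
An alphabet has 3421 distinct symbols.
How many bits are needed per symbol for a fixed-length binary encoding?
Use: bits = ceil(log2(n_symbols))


log2(3421) = 11.7402
Bracket: 2^11 = 2048 < 3421 <= 2^12 = 4096
So ceil(log2(3421)) = 12

bits = ceil(log2(3421)) = ceil(11.7402) = 12 bits


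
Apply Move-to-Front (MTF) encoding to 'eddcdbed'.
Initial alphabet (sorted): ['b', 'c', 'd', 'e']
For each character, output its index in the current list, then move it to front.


MTF encoding:
'e': index 3 in ['b', 'c', 'd', 'e'] -> ['e', 'b', 'c', 'd']
'd': index 3 in ['e', 'b', 'c', 'd'] -> ['d', 'e', 'b', 'c']
'd': index 0 in ['d', 'e', 'b', 'c'] -> ['d', 'e', 'b', 'c']
'c': index 3 in ['d', 'e', 'b', 'c'] -> ['c', 'd', 'e', 'b']
'd': index 1 in ['c', 'd', 'e', 'b'] -> ['d', 'c', 'e', 'b']
'b': index 3 in ['d', 'c', 'e', 'b'] -> ['b', 'd', 'c', 'e']
'e': index 3 in ['b', 'd', 'c', 'e'] -> ['e', 'b', 'd', 'c']
'd': index 2 in ['e', 'b', 'd', 'c'] -> ['d', 'e', 'b', 'c']


Output: [3, 3, 0, 3, 1, 3, 3, 2]


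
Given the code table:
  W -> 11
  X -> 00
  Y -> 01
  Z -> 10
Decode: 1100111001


Decoding:
11 -> W
00 -> X
11 -> W
10 -> Z
01 -> Y


Result: WXWZY


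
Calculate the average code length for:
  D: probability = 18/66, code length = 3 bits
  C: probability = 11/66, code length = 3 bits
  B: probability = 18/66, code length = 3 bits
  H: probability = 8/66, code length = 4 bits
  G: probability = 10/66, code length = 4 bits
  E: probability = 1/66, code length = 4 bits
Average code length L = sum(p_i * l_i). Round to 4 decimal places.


Weighted contributions p_i * l_i:
  D: (18/66) * 3 = 54/66
  C: (11/66) * 3 = 33/66
  B: (18/66) * 3 = 54/66
  H: (8/66) * 4 = 32/66
  G: (10/66) * 4 = 40/66
  E: (1/66) * 4 = 4/66
Sum = (54 + 33 + 54 + 32 + 40 + 4)/66 = 217/66

L = 217/66 = 3.2879 bits/symbol


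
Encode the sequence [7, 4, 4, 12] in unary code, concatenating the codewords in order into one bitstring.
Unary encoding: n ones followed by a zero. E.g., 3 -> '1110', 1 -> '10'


Encode each number as n ones followed by a terminating 0:
  7 -> 11111110 (8 bits)
  4 -> 11110 (5 bits)
  4 -> 11110 (5 bits)
  12 -> 1111111111110 (13 bits)
Total length = 8 + 5 + 5 + 13 = 31 bits.

Unary([7, 4, 4, 12]) = 1111111011110111101111111111110 (31 bits)


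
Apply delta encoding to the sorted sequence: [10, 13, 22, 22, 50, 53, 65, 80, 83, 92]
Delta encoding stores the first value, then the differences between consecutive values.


First value: 10
Deltas:
  13 - 10 = 3
  22 - 13 = 9
  22 - 22 = 0
  50 - 22 = 28
  53 - 50 = 3
  65 - 53 = 12
  80 - 65 = 15
  83 - 80 = 3
  92 - 83 = 9


Delta encoded: [10, 3, 9, 0, 28, 3, 12, 15, 3, 9]


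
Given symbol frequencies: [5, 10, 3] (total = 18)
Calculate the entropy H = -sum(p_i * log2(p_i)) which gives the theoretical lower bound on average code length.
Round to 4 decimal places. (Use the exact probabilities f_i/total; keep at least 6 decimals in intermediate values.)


Per-symbol terms -p_i * log2(p_i) with p_i = f_i/18:
  p = 5/18 = 0.277778: log2(p) = -1.847997, -p*log2(p) = 0.513332
  p = 10/18 = 0.555556: log2(p) = -0.847997, -p*log2(p) = 0.471109
  p = 3/18 = 0.166667: log2(p) = -2.584963, -p*log2(p) = 0.430827
H = 0.513332 + 0.471109 + 0.430827 = 1.415268

H = 1.4153 bits/symbol


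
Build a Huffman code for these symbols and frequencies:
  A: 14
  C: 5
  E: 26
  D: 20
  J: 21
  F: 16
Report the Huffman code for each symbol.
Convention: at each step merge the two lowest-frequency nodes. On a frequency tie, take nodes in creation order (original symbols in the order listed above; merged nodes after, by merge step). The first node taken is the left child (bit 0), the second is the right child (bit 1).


Huffman tree construction:
Step 1: Merge C(5) + A(14) = 19
Step 2: Merge F(16) + (C+A)(19) = 35
Step 3: Merge D(20) + J(21) = 41
Step 4: Merge E(26) + (F+(C+A))(35) = 61
Step 5: Merge (D+J)(41) + (E+(F+(C+A)))(61) = 102
Read each symbol's code off the tree from the root (left child = 0, right child = 1).

Codes:
  A: 1111 (length 4)
  C: 1110 (length 4)
  E: 10 (length 2)
  D: 00 (length 2)
  J: 01 (length 2)
  F: 110 (length 3)
Average code length: 258/102 = 2.5294 bits/symbol


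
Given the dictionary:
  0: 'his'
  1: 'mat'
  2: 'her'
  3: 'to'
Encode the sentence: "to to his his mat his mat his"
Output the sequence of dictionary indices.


Look up each word in the dictionary:
  'to' -> 3
  'to' -> 3
  'his' -> 0
  'his' -> 0
  'mat' -> 1
  'his' -> 0
  'mat' -> 1
  'his' -> 0

Encoded: [3, 3, 0, 0, 1, 0, 1, 0]


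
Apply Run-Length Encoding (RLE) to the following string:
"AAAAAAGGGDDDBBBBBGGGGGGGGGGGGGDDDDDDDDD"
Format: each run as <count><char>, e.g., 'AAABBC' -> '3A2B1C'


Scanning runs left to right:
  i=0: run of 'A' x 6 -> '6A'
  i=6: run of 'G' x 3 -> '3G'
  i=9: run of 'D' x 3 -> '3D'
  i=12: run of 'B' x 5 -> '5B'
  i=17: run of 'G' x 13 -> '13G'
  i=30: run of 'D' x 9 -> '9D'

RLE = 6A3G3D5B13G9D


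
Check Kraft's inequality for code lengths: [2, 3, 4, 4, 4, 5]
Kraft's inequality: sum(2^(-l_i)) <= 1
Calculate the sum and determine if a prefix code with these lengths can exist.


Sum = 2^(-2) + 2^(-3) + 2^(-4) + 2^(-4) + 2^(-4) + 2^(-5)
    = 0.25 + 0.125 + 0.0625 + 0.0625 + 0.0625 + 0.03125
    = 19/32 = 0.59375
Since 0.59375 <= 1, Kraft's inequality IS satisfied.
A prefix code with these lengths CAN exist.

Kraft sum = 0.59375. Satisfied.


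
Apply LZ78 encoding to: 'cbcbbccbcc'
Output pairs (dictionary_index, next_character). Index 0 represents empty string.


LZ78 encoding steps:
Dictionary: {0: ''}
Step 1: w='' (idx 0), next='c' -> output (0, 'c'), add 'c' as idx 1
Step 2: w='' (idx 0), next='b' -> output (0, 'b'), add 'b' as idx 2
Step 3: w='c' (idx 1), next='b' -> output (1, 'b'), add 'cb' as idx 3
Step 4: w='b' (idx 2), next='c' -> output (2, 'c'), add 'bc' as idx 4
Step 5: w='cb' (idx 3), next='c' -> output (3, 'c'), add 'cbc' as idx 5
Step 6: w='c' (idx 1), end of input -> output (1, '')


Encoded: [(0, 'c'), (0, 'b'), (1, 'b'), (2, 'c'), (3, 'c'), (1, '')]


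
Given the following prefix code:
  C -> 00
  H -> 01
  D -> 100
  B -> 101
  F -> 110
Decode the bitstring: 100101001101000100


Decoding step by step:
Bits 100 -> D
Bits 101 -> B
Bits 00 -> C
Bits 110 -> F
Bits 100 -> D
Bits 01 -> H
Bits 00 -> C


Decoded message: DBCFDHC


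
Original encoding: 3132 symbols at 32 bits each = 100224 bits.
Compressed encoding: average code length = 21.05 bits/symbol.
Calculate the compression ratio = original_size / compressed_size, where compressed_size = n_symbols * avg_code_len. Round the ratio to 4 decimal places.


original_size = n_symbols * orig_bits = 3132 * 32 = 100224 bits
compressed_size = n_symbols * avg_code_len = 3132 * 21.05 = 65928.6 bits
ratio = original_size / compressed_size = 100224 / 65928.6 = 1.5202

Compression ratio = 1.5202


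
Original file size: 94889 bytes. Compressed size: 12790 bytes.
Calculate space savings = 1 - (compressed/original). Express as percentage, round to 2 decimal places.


ratio = compressed/original = 12790/94889 = 0.134789
savings = 1 - ratio = 1 - 0.134789 = 0.865211
as a percentage: 0.865211 * 100 = 86.52%

Space savings = 1 - 12790/94889 = 86.52%


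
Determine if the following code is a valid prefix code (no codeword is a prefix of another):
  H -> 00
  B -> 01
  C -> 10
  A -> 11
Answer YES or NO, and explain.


Checking each pair (does one codeword prefix another?):
  H='00' vs B='01': no prefix
  H='00' vs C='10': no prefix
  H='00' vs A='11': no prefix
  B='01' vs H='00': no prefix
  B='01' vs C='10': no prefix
  B='01' vs A='11': no prefix
  C='10' vs H='00': no prefix
  C='10' vs B='01': no prefix
  C='10' vs A='11': no prefix
  A='11' vs H='00': no prefix
  A='11' vs B='01': no prefix
  A='11' vs C='10': no prefix
No violation found over all pairs.

YES -- this is a valid prefix code. No codeword is a prefix of any other codeword.


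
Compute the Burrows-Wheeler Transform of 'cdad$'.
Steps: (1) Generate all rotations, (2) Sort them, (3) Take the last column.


Rotations (sorted):
  0: $cdad -> last char: d
  1: ad$cd -> last char: d
  2: cdad$ -> last char: $
  3: d$cda -> last char: a
  4: dad$c -> last char: c


BWT = dd$ac


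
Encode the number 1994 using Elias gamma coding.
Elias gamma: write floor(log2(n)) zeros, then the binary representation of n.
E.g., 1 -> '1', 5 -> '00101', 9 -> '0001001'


num_bits = floor(log2(1994)) + 1 = 11
leading_zeros = num_bits - 1 = 10
binary(1994) = 11111001010

Elias gamma(1994) = '0000000000' + '11111001010' = 000000000011111001010 (21 bits)


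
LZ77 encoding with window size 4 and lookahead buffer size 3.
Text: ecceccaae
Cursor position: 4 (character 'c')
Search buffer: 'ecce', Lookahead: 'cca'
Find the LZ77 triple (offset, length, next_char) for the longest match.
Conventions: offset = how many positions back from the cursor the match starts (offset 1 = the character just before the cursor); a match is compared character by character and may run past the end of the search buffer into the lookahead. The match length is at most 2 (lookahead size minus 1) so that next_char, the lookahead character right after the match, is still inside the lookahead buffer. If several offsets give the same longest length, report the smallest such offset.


Try each offset into the search buffer:
  offset=1 (pos 3, char 'e'): match length 0
  offset=2 (pos 2, char 'c'): match length 1
  offset=3 (pos 1, char 'c'): match length 2
  offset=4 (pos 0, char 'e'): match length 0
Longest match has length 2 at offset 3.
next_char = character at position 4 + 2 = 6 -> 'a'

Best match: offset=3, length=2 (matching 'cc' starting at position 1)
LZ77 triple: (3, 2, 'a')


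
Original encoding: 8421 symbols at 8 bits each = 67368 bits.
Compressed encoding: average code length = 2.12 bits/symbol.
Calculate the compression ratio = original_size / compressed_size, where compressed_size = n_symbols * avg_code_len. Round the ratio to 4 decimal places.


original_size = n_symbols * orig_bits = 8421 * 8 = 67368 bits
compressed_size = n_symbols * avg_code_len = 8421 * 2.12 = 17852.52 bits
ratio = original_size / compressed_size = 67368 / 17852.52 = 3.7736

Compression ratio = 3.7736


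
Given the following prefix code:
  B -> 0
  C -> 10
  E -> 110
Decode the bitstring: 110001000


Decoding step by step:
Bits 110 -> E
Bits 0 -> B
Bits 0 -> B
Bits 10 -> C
Bits 0 -> B
Bits 0 -> B


Decoded message: EBBCBB


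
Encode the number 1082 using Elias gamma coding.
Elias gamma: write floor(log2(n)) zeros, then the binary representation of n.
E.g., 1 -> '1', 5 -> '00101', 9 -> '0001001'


num_bits = floor(log2(1082)) + 1 = 11
leading_zeros = num_bits - 1 = 10
binary(1082) = 10000111010

Elias gamma(1082) = '0000000000' + '10000111010' = 000000000010000111010 (21 bits)


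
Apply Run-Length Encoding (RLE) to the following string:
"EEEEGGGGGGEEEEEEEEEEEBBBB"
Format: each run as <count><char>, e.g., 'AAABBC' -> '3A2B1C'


Scanning runs left to right:
  i=0: run of 'E' x 4 -> '4E'
  i=4: run of 'G' x 6 -> '6G'
  i=10: run of 'E' x 11 -> '11E'
  i=21: run of 'B' x 4 -> '4B'

RLE = 4E6G11E4B


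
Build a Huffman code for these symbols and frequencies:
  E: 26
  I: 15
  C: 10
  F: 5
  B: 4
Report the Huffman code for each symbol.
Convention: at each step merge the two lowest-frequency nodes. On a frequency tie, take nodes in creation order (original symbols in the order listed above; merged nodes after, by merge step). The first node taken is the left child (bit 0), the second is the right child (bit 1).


Huffman tree construction:
Step 1: Merge B(4) + F(5) = 9
Step 2: Merge (B+F)(9) + C(10) = 19
Step 3: Merge I(15) + ((B+F)+C)(19) = 34
Step 4: Merge E(26) + (I+((B+F)+C))(34) = 60
Read each symbol's code off the tree from the root (left child = 0, right child = 1).

Codes:
  E: 0 (length 1)
  I: 10 (length 2)
  C: 111 (length 3)
  F: 1101 (length 4)
  B: 1100 (length 4)
Average code length: 122/60 = 2.0333 bits/symbol


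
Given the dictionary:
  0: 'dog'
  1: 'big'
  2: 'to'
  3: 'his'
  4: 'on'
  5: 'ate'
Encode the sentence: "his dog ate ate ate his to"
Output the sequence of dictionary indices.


Look up each word in the dictionary:
  'his' -> 3
  'dog' -> 0
  'ate' -> 5
  'ate' -> 5
  'ate' -> 5
  'his' -> 3
  'to' -> 2

Encoded: [3, 0, 5, 5, 5, 3, 2]


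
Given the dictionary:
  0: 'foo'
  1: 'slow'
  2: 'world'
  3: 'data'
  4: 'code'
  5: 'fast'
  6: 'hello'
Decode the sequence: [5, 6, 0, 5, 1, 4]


Look up each index in the dictionary:
  5 -> 'fast'
  6 -> 'hello'
  0 -> 'foo'
  5 -> 'fast'
  1 -> 'slow'
  4 -> 'code'

Decoded: "fast hello foo fast slow code"


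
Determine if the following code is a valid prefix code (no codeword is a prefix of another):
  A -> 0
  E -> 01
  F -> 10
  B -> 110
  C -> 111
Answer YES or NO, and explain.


Checking each pair (does one codeword prefix another?):
  A='0' vs E='01': prefix -- VIOLATION

NO -- this is NOT a valid prefix code. A (0) is a prefix of E (01).


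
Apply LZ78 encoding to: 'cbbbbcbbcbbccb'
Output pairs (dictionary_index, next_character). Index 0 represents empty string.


LZ78 encoding steps:
Dictionary: {0: ''}
Step 1: w='' (idx 0), next='c' -> output (0, 'c'), add 'c' as idx 1
Step 2: w='' (idx 0), next='b' -> output (0, 'b'), add 'b' as idx 2
Step 3: w='b' (idx 2), next='b' -> output (2, 'b'), add 'bb' as idx 3
Step 4: w='b' (idx 2), next='c' -> output (2, 'c'), add 'bc' as idx 4
Step 5: w='bb' (idx 3), next='c' -> output (3, 'c'), add 'bbc' as idx 5
Step 6: w='bbc' (idx 5), next='c' -> output (5, 'c'), add 'bbcc' as idx 6
Step 7: w='b' (idx 2), end of input -> output (2, '')


Encoded: [(0, 'c'), (0, 'b'), (2, 'b'), (2, 'c'), (3, 'c'), (5, 'c'), (2, '')]


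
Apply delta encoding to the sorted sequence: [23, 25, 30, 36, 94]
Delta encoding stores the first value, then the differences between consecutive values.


First value: 23
Deltas:
  25 - 23 = 2
  30 - 25 = 5
  36 - 30 = 6
  94 - 36 = 58


Delta encoded: [23, 2, 5, 6, 58]


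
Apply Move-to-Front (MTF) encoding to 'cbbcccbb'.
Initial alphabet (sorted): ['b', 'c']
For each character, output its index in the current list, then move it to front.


MTF encoding:
'c': index 1 in ['b', 'c'] -> ['c', 'b']
'b': index 1 in ['c', 'b'] -> ['b', 'c']
'b': index 0 in ['b', 'c'] -> ['b', 'c']
'c': index 1 in ['b', 'c'] -> ['c', 'b']
'c': index 0 in ['c', 'b'] -> ['c', 'b']
'c': index 0 in ['c', 'b'] -> ['c', 'b']
'b': index 1 in ['c', 'b'] -> ['b', 'c']
'b': index 0 in ['b', 'c'] -> ['b', 'c']


Output: [1, 1, 0, 1, 0, 0, 1, 0]


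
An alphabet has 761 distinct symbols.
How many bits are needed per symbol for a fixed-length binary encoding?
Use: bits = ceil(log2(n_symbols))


log2(761) = 9.5718
Bracket: 2^9 = 512 < 761 <= 2^10 = 1024
So ceil(log2(761)) = 10

bits = ceil(log2(761)) = ceil(9.5718) = 10 bits


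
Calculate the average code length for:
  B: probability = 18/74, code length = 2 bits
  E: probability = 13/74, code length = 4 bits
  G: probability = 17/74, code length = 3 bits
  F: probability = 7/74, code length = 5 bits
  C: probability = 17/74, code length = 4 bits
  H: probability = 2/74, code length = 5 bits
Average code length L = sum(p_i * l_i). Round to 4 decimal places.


Weighted contributions p_i * l_i:
  B: (18/74) * 2 = 36/74
  E: (13/74) * 4 = 52/74
  G: (17/74) * 3 = 51/74
  F: (7/74) * 5 = 35/74
  C: (17/74) * 4 = 68/74
  H: (2/74) * 5 = 10/74
Sum = (36 + 52 + 51 + 35 + 68 + 10)/74 = 252/74

L = 252/74 = 3.4054 bits/symbol


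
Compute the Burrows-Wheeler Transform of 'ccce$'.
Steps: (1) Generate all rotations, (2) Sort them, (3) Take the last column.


Rotations (sorted):
  0: $ccce -> last char: e
  1: ccce$ -> last char: $
  2: cce$c -> last char: c
  3: ce$cc -> last char: c
  4: e$ccc -> last char: c


BWT = e$ccc


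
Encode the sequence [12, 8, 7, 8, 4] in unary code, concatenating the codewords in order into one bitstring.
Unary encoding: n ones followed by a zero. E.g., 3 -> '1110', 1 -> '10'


Encode each number as n ones followed by a terminating 0:
  12 -> 1111111111110 (13 bits)
  8 -> 111111110 (9 bits)
  7 -> 11111110 (8 bits)
  8 -> 111111110 (9 bits)
  4 -> 11110 (5 bits)
Total length = 13 + 9 + 8 + 9 + 5 = 44 bits.

Unary([12, 8, 7, 8, 4]) = 11111111111101111111101111111011111111011110 (44 bits)


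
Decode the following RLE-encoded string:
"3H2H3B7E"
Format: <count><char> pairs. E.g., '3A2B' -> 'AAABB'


Expanding each <count><char> pair:
  3H -> 'HHH'
  2H -> 'HH'
  3B -> 'BBB'
  7E -> 'EEEEEEE'

Decoded = HHHHHBBBEEEEEEE


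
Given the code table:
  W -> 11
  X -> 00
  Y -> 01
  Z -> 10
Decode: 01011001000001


Decoding:
01 -> Y
01 -> Y
10 -> Z
01 -> Y
00 -> X
00 -> X
01 -> Y


Result: YYZYXXY


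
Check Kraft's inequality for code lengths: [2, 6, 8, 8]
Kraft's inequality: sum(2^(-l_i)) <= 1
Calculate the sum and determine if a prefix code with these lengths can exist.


Sum = 2^(-2) + 2^(-6) + 2^(-8) + 2^(-8)
    = 0.25 + 0.015625 + 0.00390625 + 0.00390625
    = 70/256 = 0.2734375
Since 0.2734375 <= 1, Kraft's inequality IS satisfied.
A prefix code with these lengths CAN exist.

Kraft sum = 0.2734375. Satisfied.


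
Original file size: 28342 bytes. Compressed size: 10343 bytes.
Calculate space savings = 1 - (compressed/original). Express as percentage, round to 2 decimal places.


ratio = compressed/original = 10343/28342 = 0.364935
savings = 1 - ratio = 1 - 0.364935 = 0.635065
as a percentage: 0.635065 * 100 = 63.51%

Space savings = 1 - 10343/28342 = 63.51%


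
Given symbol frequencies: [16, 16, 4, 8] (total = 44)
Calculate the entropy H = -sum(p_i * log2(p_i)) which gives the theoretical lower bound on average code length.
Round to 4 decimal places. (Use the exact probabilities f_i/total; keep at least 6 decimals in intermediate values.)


Per-symbol terms -p_i * log2(p_i) with p_i = f_i/44:
  p = 16/44 = 0.363636: log2(p) = -1.459432, -p*log2(p) = 0.530702
  p = 16/44 = 0.363636: log2(p) = -1.459432, -p*log2(p) = 0.530702
  p = 4/44 = 0.090909: log2(p) = -3.459432, -p*log2(p) = 0.314494
  p = 8/44 = 0.181818: log2(p) = -2.459432, -p*log2(p) = 0.447169
H = 0.530702 + 0.530702 + 0.314494 + 0.447169 = 1.823067

H = 1.8231 bits/symbol
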